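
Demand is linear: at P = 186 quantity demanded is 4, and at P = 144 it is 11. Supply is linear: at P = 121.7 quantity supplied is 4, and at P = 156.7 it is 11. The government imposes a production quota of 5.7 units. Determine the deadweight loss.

Demand slope = (144 − 186)/(11 − 4) = −6, so P = 210 − 6Q.
Supply slope = (156.7 − 121.7)/(11 − 4) = 5, so P = 101.7 + 5Q.
Competitive equilibrium: 210 − 6Q = 101.7 + 5Q → Q* = 9.8455, P* = 150.9273.
At Q = 5.7: demand price = 210 − 6·5.7 = 175.8; supply price = 101.7 + 5·5.7 = 130.2.
ΔQ = 9.8455 − 5.7 = 4.1455; wedge = 175.8 − 130.2 = 45.6.
Deadweight loss = ½ × 4.1455 × 45.6 = 94.52.

94.52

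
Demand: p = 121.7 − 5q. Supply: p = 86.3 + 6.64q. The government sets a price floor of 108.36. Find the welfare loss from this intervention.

0.81

Competitive equilibrium: 121.7 − 5q = 86.3 + 6.64q → q* = 3.0412, p* = 106.4938.
At the floor p = 108.36, quantity demanded = (121.7 − 108.36)/5 = 2.668.
Sellers' marginal cost at q' = 2.668: 86.3 + 6.64·2.668 = 104.0155.
Δq = 3.0412 − 2.668 = 0.3732; wedge = 108.36 − 104.0155 = 4.3445.
The triangle = ½ × 0.3732 × 4.3445 = 0.81.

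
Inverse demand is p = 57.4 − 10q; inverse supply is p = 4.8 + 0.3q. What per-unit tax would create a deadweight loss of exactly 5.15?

10.3

Competitive equilibrium: 57.4 − 10q = 4.8 + 0.3q → q* = 5.1068, p* = 6.332.
A tax t gives Δq = t/10.3 and wedge t, so DWL = t²/20.6.
t²/20.6 = 5.15 → t² = 106.09 → t = 10.3.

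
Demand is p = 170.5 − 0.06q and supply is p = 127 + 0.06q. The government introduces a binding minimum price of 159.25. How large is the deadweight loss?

1837.50

Competitive equilibrium: 170.5 − 0.06q = 127 + 0.06q → q* = 362.5, p* = 148.75.
At the floor p = 159.25, quantity demanded = (170.5 − 159.25)/0.06 = 187.5.
Sellers' marginal cost at q' = 187.5: 127 + 0.06·187.5 = 138.25.
Δq = 362.5 − 187.5 = 175; wedge = 159.25 − 138.25 = 21.
Welfare loss = ½ × 175 × 21 = 1837.50.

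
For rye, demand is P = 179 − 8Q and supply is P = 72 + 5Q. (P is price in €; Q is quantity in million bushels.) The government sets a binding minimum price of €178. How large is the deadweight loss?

€427.07 million

Competitive equilibrium: 179 − 8Q = 72 + 5Q → Q* = 8.2308, P* = 113.1538.
At the floor P = 178, quantity demanded = (179 − 178)/8 = 0.125.
Sellers' marginal cost at Q' = 0.125: 72 + 5·0.125 = 72.625.
ΔQ = 8.2308 − 0.125 = 8.1058; wedge = 178 − 72.625 = 105.375.
DWL = ½ × 8.1058 × 105.375 = €427.07 million.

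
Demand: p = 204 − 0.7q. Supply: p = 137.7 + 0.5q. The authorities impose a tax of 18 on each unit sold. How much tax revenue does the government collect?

Competitive equilibrium: 204 − 0.7q = 137.7 + 0.5q → q* = 55.25, p* = 165.325.
With the tax, the buyer price exceeds the seller price by 18: (204 − 0.7q) − (137.7 + 0.5q) = 18 → q' = 40.25.
Tax revenue = 18 × 40.25 = 724.50.

724.50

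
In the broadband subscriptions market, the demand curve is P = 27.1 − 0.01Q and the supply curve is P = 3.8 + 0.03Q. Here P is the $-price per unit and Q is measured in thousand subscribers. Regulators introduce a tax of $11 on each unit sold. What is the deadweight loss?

Competitive equilibrium: 27.1 − 0.01Q = 3.8 + 0.03Q → Q* = 582.5, P* = 21.275.
With the tax, the buyer price exceeds the seller price by 11: (27.1 − 0.01Q) − (3.8 + 0.03Q) = 11 → Q' = 307.5.
ΔQ = 582.5 − 307.5 = 275; the wedge equals the tax, 11.
Welfare loss = ½ × 275 × 11 = $1512.50 thousand.

$1512.50 thousand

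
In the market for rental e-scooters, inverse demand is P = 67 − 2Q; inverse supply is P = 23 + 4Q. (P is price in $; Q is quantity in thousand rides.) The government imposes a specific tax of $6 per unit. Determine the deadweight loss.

Competitive equilibrium: 67 − 2Q = 23 + 4Q → Q* = 7.3333, P* = 52.3333.
With the tax, the buyer price exceeds the seller price by 6: (67 − 2Q) − (23 + 4Q) = 6 → Q' = 6.3333.
ΔQ = 7.3333 − 6.3333 = 1; the wedge equals the tax, 6.
Welfare loss = ½ × 1 × 6 = $3 thousand.

$3 thousand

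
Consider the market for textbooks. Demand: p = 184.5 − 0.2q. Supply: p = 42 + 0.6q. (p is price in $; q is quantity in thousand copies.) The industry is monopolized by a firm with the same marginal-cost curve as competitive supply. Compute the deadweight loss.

$507.66 thousand

Competitive equilibrium: 184.5 − 0.2q = 42 + 0.6q → q* = 178.125, p* = 148.875.
Marginal revenue: MR = 184.5 − 0.4q. Set MR = MC: 184.5 − 0.4q = 42 + 0.6q → q_m = 142.5.
Price p_m = 184.5 − 0.2·142.5 = 156; MC(q_m) = 42 + 0.6·142.5 = 127.5.
Competitive q* = 178.125, so Δq = 35.625; wedge = 156 − 127.5 = 28.5.
The triangle = ½ × 35.625 × 28.5 = $507.66 thousand.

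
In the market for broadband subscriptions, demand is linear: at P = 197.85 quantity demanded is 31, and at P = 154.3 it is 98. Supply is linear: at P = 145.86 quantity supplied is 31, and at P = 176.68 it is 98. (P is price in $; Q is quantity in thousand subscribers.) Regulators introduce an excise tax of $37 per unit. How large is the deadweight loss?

$616.67 thousand

Demand slope = (154.3 − 197.85)/(98 − 31) = −0.65, so P = 218 − 0.65Q.
Supply slope = (176.68 − 145.86)/(98 − 31) = 0.46, so P = 131.6 + 0.46Q.
Competitive equilibrium: 218 − 0.65Q = 131.6 + 0.46Q → Q* = 77.8378, P* = 167.4054.
With the tax, the buyer price exceeds the seller price by 37: (218 − 0.65Q) − (131.6 + 0.46Q) = 37 → Q' = 44.5045.
ΔQ = 77.8378 − 44.5045 = 33.3333; the wedge equals the tax, 37.
DWL = ½ × 33.3333 × 37 = $616.67 thousand.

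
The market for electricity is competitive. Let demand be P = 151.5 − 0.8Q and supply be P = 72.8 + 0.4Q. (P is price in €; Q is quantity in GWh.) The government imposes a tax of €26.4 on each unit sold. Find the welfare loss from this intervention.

€290.40

Competitive equilibrium: 151.5 − 0.8Q = 72.8 + 0.4Q → Q* = 65.5833, P* = 99.0333.
With the tax, the buyer price exceeds the seller price by 26.4: (151.5 − 0.8Q) − (72.8 + 0.4Q) = 26.4 → Q' = 43.5833.
ΔQ = 65.5833 − 43.5833 = 22; the wedge equals the tax, 26.4.
The triangle = ½ × 22 × 26.4 = €290.40.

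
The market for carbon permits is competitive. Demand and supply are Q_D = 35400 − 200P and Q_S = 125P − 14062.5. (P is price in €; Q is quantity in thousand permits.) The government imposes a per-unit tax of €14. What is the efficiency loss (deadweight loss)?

€7538.46 thousand

In inverse form: demand P = 177 − 0.005Q, supply P = 112.5 + 0.008Q.
Competitive equilibrium: 177 − 0.005Q = 112.5 + 0.008Q → Q* = 4961.5385, P* = 152.1923.
With the tax, the buyer price exceeds the seller price by 14: (177 − 0.005Q) − (112.5 + 0.008Q) = 14 → Q' = 3884.6154.
ΔQ = 4961.5385 − 3884.6154 = 1076.9231; the wedge equals the tax, 14.
Welfare loss = ½ × 1076.9231 × 14 = €7538.46 thousand.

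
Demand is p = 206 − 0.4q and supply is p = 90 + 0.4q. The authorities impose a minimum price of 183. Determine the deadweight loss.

3062.50

Competitive equilibrium: 206 − 0.4q = 90 + 0.4q → q* = 145, p* = 148.
At the floor p = 183, quantity demanded = (206 − 183)/0.4 = 57.5.
Sellers' marginal cost at q' = 57.5: 90 + 0.4·57.5 = 113.
Δq = 145 − 57.5 = 87.5; wedge = 183 − 113 = 70.
The triangle = ½ × 87.5 × 70 = 3062.50.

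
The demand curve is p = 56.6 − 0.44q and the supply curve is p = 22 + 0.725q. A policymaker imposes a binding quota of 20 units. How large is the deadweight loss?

Competitive equilibrium: 56.6 − 0.44q = 22 + 0.725q → q* = 29.6996, p* = 43.5322.
At q = 20: demand price = 56.6 − 0.44·20 = 47.8; supply price = 22 + 0.725·20 = 36.5.
Δq = 29.6996 − 20 = 9.6996; wedge = 47.8 − 36.5 = 11.3.
The triangle = ½ × 9.6996 × 11.3 = 54.80.

54.80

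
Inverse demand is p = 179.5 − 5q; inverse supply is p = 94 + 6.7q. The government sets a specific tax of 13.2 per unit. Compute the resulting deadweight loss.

Competitive equilibrium: 179.5 − 5q = 94 + 6.7q → q* = 7.3077, p* = 142.9615.
With the tax, the buyer price exceeds the seller price by 13.2: (179.5 − 5q) − (94 + 6.7q) = 13.2 → q' = 6.1795.
Δq = 7.3077 − 6.1795 = 1.1282; the wedge equals the tax, 13.2.
Welfare loss = ½ × 1.1282 × 13.2 = 7.45.

7.45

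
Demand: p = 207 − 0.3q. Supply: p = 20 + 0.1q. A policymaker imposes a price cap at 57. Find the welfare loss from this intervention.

1901.25

Competitive equilibrium: 207 − 0.3q = 20 + 0.1q → q* = 467.5, p* = 66.75.
At the ceiling p = 57, quantity supplied = (57 − 20)/0.1 = 370.
Willingness to pay at q' = 370: 207 − 0.3·370 = 96.
Δq = 467.5 − 370 = 97.5; wedge = 96 − 57 = 39.
DWL = ½ × 97.5 × 39 = 1901.25.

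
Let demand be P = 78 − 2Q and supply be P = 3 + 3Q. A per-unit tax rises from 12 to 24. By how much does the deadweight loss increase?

Competitive equilibrium: 78 − 2Q = 3 + 3Q → Q* = 15, P* = 48.
For a per-unit tax t: ΔQ = t/5, so DWL = ½·t·(t/5) = t²/10.
At t = 12: DWL = 14.4. At t = 24: DWL = 57.6.
Increase = 57.6 − 14.4 = 43.20.

43.20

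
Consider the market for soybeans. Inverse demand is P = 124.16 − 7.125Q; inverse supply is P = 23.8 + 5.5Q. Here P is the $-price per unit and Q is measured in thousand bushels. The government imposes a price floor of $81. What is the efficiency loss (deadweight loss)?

Competitive equilibrium: 124.16 − 7.125Q = 23.8 + 5.5Q → Q* = 7.9493, P* = 67.5212.
At the floor P = 81, quantity demanded = (124.16 − 81)/7.125 = 6.0575.
Sellers' marginal cost at Q' = 6.0575: 23.8 + 5.5·6.0575 = 57.1163.
ΔQ = 7.9493 − 6.0575 = 1.8918; wedge = 81 − 57.1163 = 23.8837.
Welfare loss = ½ × 1.8918 × 23.8837 = $22.59 thousand.

$22.59 thousand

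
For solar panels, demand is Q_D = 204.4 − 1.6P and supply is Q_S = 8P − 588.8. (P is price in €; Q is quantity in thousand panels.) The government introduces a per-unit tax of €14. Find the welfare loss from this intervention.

In inverse form: demand P = 127.75 − 0.625Q, supply P = 73.6 + 0.125Q.
Competitive equilibrium: 127.75 − 0.625Q = 73.6 + 0.125Q → Q* = 72.2, P* = 82.625.
With the tax, the buyer price exceeds the seller price by 14: (127.75 − 0.625Q) − (73.6 + 0.125Q) = 14 → Q' = 53.5333.
ΔQ = 72.2 − 53.5333 = 18.6667; the wedge equals the tax, 14.
Welfare loss = ½ × 18.6667 × 14 = €130.67 thousand.

€130.67 thousand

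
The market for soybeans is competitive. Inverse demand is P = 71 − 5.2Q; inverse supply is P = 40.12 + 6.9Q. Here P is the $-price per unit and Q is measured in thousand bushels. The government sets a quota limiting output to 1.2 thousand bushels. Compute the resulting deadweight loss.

$11.06 thousand

Competitive equilibrium: 71 − 5.2Q = 40.12 + 6.9Q → Q* = 2.5521, P* = 57.7293.
At Q = 1.2: demand price = 71 − 5.2·1.2 = 64.76; supply price = 40.12 + 6.9·1.2 = 48.4.
ΔQ = 2.5521 − 1.2 = 1.3521; wedge = 64.76 − 48.4 = 16.36.
DWL = ½ × 1.3521 × 16.36 = $11.06 thousand.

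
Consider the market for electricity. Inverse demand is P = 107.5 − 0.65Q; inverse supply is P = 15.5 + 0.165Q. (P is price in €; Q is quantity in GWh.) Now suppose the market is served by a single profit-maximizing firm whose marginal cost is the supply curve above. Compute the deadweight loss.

Competitive equilibrium: 107.5 − 0.65Q = 15.5 + 0.165Q → Q* = 112.8834, P* = 34.1258.
Marginal revenue: MR = 107.5 − 1.3Q. Set MR = MC: 107.5 − 1.3Q = 15.5 + 0.165Q → Q_m = 62.7986.
Price P_m = 107.5 − 0.65·62.7986 = 66.6809; MC(Q_m) = 15.5 + 0.165·62.7986 = 25.8618.
Competitive Q* = 112.8834, so ΔQ = 50.0848; wedge = 66.6809 − 25.8618 = 40.8191.
The triangle = ½ × 50.0848 × 40.8191 = €1022.21.

€1022.21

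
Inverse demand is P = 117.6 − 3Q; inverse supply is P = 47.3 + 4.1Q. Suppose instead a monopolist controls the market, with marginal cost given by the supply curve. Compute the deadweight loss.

30.71

Competitive equilibrium: 117.6 − 3Q = 47.3 + 4.1Q → Q* = 9.9014, P* = 87.8958.
Marginal revenue: MR = 117.6 − 6Q. Set MR = MC: 117.6 − 6Q = 47.3 + 4.1Q → Q_m = 6.9604.
Price P_m = 117.6 − 3·6.9604 = 96.7188; MC(Q_m) = 47.3 + 4.1·6.9604 = 75.8376.
Competitive Q* = 9.9014, so ΔQ = 2.941; wedge = 96.7188 − 75.8376 = 20.8812.
Deadweight loss = ½ × 2.941 × 20.8812 = 30.71.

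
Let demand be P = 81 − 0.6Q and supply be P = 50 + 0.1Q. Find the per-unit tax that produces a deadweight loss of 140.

Competitive equilibrium: 81 − 0.6Q = 50 + 0.1Q → Q* = 44.2857, P* = 54.4286.
A tax t gives ΔQ = t/0.7 and wedge t, so DWL = t²/1.4.
t²/1.4 = 140 → t² = 196 → t = 14.

14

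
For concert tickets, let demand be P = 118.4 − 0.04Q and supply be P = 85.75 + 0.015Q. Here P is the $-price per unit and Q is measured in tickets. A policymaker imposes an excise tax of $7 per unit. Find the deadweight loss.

$445.45

Competitive equilibrium: 118.4 − 0.04Q = 85.75 + 0.015Q → Q* = 593.6364, P* = 94.6545.
With the tax, the buyer price exceeds the seller price by 7: (118.4 − 0.04Q) − (85.75 + 0.015Q) = 7 → Q' = 466.3636.
ΔQ = 593.6364 − 466.3636 = 127.2728; the wedge equals the tax, 7.
The triangle = ½ × 127.2728 × 7 = $445.45.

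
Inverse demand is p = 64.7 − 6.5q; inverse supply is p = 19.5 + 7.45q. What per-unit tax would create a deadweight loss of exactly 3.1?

9.3

Competitive equilibrium: 64.7 − 6.5q = 19.5 + 7.45q → q* = 3.2401, p* = 43.6391.
A tax t gives Δq = t/13.95 and wedge t, so DWL = t²/27.9.
t²/27.9 = 3.1 → t² = 86.49 → t = 9.3.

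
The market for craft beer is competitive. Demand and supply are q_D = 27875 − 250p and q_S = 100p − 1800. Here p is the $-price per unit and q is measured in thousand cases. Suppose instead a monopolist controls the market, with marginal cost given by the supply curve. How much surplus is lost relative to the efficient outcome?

$15418.43 thousand

In inverse form: demand p = 111.5 − 0.004q, supply p = 18 + 0.01q.
Competitive equilibrium: 111.5 − 0.004q = 18 + 0.01q → q* = 6678.57143, p* = 84.78571.
Marginal revenue: MR = 111.5 − 0.008q. Set MR = MC: 111.5 − 0.008q = 18 + 0.01q → q_m = 5194.44444.
Price p_m = 111.5 − 0.004·5194.44444 = 90.72222; MC(q_m) = 18 + 0.01·5194.44444 = 69.94444.
Competitive q* = 6678.57143, so Δq = 1484.12699; wedge = 90.72222 − 69.94444 = 20.77778.
Deadweight loss = ½ × 1484.12699 × 20.77778 = $15418.43 thousand.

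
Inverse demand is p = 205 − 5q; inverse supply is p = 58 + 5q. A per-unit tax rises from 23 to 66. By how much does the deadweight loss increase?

Competitive equilibrium: 205 − 5q = 58 + 5q → q* = 14.7, p* = 131.5.
For a per-unit tax t: Δq = t/10, so DWL = ½·t·(t/10) = t²/20.
At t = 23: DWL = 26.45. At t = 66: DWL = 217.8.
Increase = 217.8 − 26.45 = 191.35.

191.35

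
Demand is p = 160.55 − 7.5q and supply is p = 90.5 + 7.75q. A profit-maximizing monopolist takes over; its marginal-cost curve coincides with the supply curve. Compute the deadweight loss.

Competitive equilibrium: 160.55 − 7.5q = 90.5 + 7.75q → q* = 4.5934, p* = 126.0992.
Marginal revenue: MR = 160.55 − 15q. Set MR = MC: 160.55 − 15q = 90.5 + 7.75q → q_m = 3.0791.
Price p_m = 160.55 − 7.5·3.0791 = 137.4568; MC(q_m) = 90.5 + 7.75·3.0791 = 114.363.
Competitive q* = 4.5934, so Δq = 1.5143; wedge = 137.4568 − 114.363 = 23.0938.
The triangle = ½ × 1.5143 × 23.0938 = 17.49.

17.49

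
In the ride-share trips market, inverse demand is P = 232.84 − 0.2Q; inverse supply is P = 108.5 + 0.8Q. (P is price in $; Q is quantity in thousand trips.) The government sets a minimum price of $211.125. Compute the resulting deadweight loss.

$124.27 thousand

Competitive equilibrium: 232.84 − 0.2Q = 108.5 + 0.8Q → Q* = 124.34, P* = 207.972.
At the floor P = 211.125, quantity demanded = (232.84 − 211.125)/0.2 = 108.575.
Sellers' marginal cost at Q' = 108.575: 108.5 + 0.8·108.575 = 195.36.
ΔQ = 124.34 − 108.575 = 15.765; wedge = 211.125 − 195.36 = 15.765.
Deadweight loss = ½ × 15.765 × 15.765 = $124.27 thousand.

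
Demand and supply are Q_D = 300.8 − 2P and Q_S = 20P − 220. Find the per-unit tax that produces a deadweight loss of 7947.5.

93.5

In inverse form: demand P = 150.4 − 0.5Q, supply P = 11 + 0.05Q.
Competitive equilibrium: 150.4 − 0.5Q = 11 + 0.05Q → Q* = 253.4545, P* = 23.6727.
A tax t gives ΔQ = t/0.55 and wedge t, so DWL = t²/1.1.
t²/1.1 = 7947.5 → t² = 8742.25 → t = 93.5.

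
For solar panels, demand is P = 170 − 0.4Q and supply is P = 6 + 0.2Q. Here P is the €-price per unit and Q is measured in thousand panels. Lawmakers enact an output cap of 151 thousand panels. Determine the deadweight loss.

€4489.63 thousand

Competitive equilibrium: 170 − 0.4Q = 6 + 0.2Q → Q* = 273.3333, P* = 60.6667.
At Q = 151: demand price = 170 − 0.4·151 = 109.6; supply price = 6 + 0.2·151 = 36.2.
ΔQ = 273.3333 − 151 = 122.3333; wedge = 109.6 − 36.2 = 73.4.
The triangle = ½ × 122.3333 × 73.4 = €4489.63 thousand.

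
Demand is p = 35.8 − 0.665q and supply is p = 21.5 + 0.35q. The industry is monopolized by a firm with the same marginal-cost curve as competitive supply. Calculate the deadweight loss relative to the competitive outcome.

15.78

Competitive equilibrium: 35.8 − 0.665q = 21.5 + 0.35q → q* = 14.0887, p* = 26.431.
Marginal revenue: MR = 35.8 − 1.33q. Set MR = MC: 35.8 − 1.33q = 21.5 + 0.35q → q_m = 8.5119.
Price p_m = 35.8 − 0.665·8.5119 = 30.1396; MC(q_m) = 21.5 + 0.35·8.5119 = 24.4792.
Competitive q* = 14.0887, so Δq = 5.5768; wedge = 30.1396 − 24.4792 = 5.6604.
Deadweight loss = ½ × 5.5768 × 5.6604 = 15.78.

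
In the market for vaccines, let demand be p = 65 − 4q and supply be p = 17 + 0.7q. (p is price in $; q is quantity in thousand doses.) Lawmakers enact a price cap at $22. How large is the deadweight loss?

$22.15 thousand

Competitive equilibrium: 65 − 4q = 17 + 0.7q → q* = 10.2128, p* = 24.1489.
At the ceiling p = 22, quantity supplied = (22 − 17)/0.7 = 7.1429.
Willingness to pay at q' = 7.1429: 65 − 4·7.1429 = 36.4284.
Δq = 10.2128 − 7.1429 = 3.0699; wedge = 36.4284 − 22 = 14.4284.
Welfare loss = ½ × 3.0699 × 14.4284 = $22.15 thousand.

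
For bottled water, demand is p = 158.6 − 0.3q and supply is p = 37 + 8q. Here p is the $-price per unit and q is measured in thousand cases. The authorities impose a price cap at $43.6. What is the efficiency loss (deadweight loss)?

$793.26 thousand

Competitive equilibrium: 158.6 − 0.3q = 37 + 8q → q* = 14.6506, p* = 154.2048.
At the ceiling p = 43.6, quantity supplied = (43.6 − 37)/8 = 0.825.
Willingness to pay at q' = 0.825: 158.6 − 0.3·0.825 = 158.3525.
Δq = 14.6506 − 0.825 = 13.8256; wedge = 158.3525 − 43.6 = 114.7525.
Welfare loss = ½ × 13.8256 × 114.7525 = $793.26 thousand.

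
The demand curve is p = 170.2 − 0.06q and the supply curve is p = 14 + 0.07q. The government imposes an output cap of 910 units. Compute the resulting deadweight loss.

Competitive equilibrium: 170.2 − 0.06q = 14 + 0.07q → q* = 1201.5385, p* = 98.1077.
At q = 910: demand price = 170.2 − 0.06·910 = 115.6; supply price = 14 + 0.07·910 = 77.7.
Δq = 1201.5385 − 910 = 291.5385; wedge = 115.6 − 77.7 = 37.9.
The triangle = ½ × 291.5385 × 37.9 = 5524.65.

5524.65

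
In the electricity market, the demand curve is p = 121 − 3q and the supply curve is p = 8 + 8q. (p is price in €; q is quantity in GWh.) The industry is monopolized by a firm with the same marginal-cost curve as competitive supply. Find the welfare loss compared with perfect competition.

€26.65

Competitive equilibrium: 121 − 3q = 8 + 8q → q* = 10.2727, p* = 90.1818.
Marginal revenue: MR = 121 − 6q. Set MR = MC: 121 − 6q = 8 + 8q → q_m = 8.0714.
Price p_m = 121 − 3·8.0714 = 96.7858; MC(q_m) = 8 + 8·8.0714 = 72.5712.
Competitive q* = 10.2727, so Δq = 2.2013; wedge = 96.7858 − 72.5712 = 24.2146.
Deadweight loss = ½ × 2.2013 × 24.2146 = €26.65.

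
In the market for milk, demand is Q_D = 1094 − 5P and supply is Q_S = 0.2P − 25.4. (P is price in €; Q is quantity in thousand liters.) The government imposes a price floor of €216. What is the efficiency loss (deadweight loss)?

In inverse form: demand P = 218.8 − 0.2Q, supply P = 127 + 5Q.
Competitive equilibrium: 218.8 − 0.2Q = 127 + 5Q → Q* = 17.6538, P* = 215.2692.
At the floor P = 216, quantity demanded = (218.8 − 216)/0.2 = 14.
Sellers' marginal cost at Q' = 14: 127 + 5·14 = 197.
ΔQ = 17.6538 − 14 = 3.6538; wedge = 216 − 197 = 19.
Deadweight loss = ½ × 3.6538 × 19 = €34.71 thousand.

€34.71 thousand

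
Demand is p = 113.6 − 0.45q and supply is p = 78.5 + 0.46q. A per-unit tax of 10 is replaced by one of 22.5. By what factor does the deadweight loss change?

Competitive equilibrium: 113.6 − 0.45q = 78.5 + 0.46q → q* = 38.5714, p* = 96.2429.
For a per-unit tax t: Δq = t/0.91, so DWL = ½·t·(t/0.91) = t²/1.82.
At t = 10: DWL = 54.945. At t = 22.5: DWL = 278.159.
Ratio = (22.5/10)² = 5.0625.

5.0625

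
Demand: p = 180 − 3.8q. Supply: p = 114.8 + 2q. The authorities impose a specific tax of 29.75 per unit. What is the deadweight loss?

Competitive equilibrium: 180 − 3.8q = 114.8 + 2q → q* = 11.2414, p* = 137.2828.
With the tax, the buyer price exceeds the seller price by 29.75: (180 − 3.8q) − (114.8 + 2q) = 29.75 → q' = 6.1121.
Δq = 11.2414 − 6.1121 = 5.1293; the wedge equals the tax, 29.75.
Deadweight loss = ½ × 5.1293 × 29.75 = 76.30.

76.30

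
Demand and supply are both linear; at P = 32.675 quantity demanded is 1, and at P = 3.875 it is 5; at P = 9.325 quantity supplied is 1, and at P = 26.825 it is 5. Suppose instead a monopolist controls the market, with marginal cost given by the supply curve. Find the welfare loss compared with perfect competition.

Demand slope = (3.875 − 32.675)/(5 − 1) = −7.2, so P = 39.875 − 7.2Q.
Supply slope = (26.825 − 9.325)/(5 − 1) = 4.375, so P = 4.95 + 4.375Q.
Competitive equilibrium: 39.875 − 7.2Q = 4.95 + 4.375Q → Q* = 3.0173, P* = 18.1506.
Marginal revenue: MR = 39.875 − 14.4Q. Set MR = MC: 39.875 − 14.4Q = 4.95 + 4.375Q → Q_m = 1.8602.
Price P_m = 39.875 − 7.2·1.8602 = 26.4816; MC(Q_m) = 4.95 + 4.375·1.8602 = 13.0884.
Competitive Q* = 3.0173, so ΔQ = 1.1571; wedge = 26.4816 − 13.0884 = 13.3932.
Welfare loss = ½ × 1.1571 × 13.3932 = 7.75.

7.75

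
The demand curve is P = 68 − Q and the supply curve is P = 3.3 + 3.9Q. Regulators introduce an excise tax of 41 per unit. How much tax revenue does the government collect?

198.31

Competitive equilibrium: 68 − Q = 3.3 + 3.9Q → Q* = 13.20408, P* = 54.79592.
With the tax, the buyer price exceeds the seller price by 41: (68 − Q) − (3.3 + 3.9Q) = 41 → Q' = 4.83673.
Tax revenue = 41 × 4.83673 = 198.31.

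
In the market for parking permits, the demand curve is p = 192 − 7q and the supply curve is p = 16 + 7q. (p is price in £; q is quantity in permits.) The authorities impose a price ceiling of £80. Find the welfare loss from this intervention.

£82.29

Competitive equilibrium: 192 − 7q = 16 + 7q → q* = 12.57143, p* = 104.
At the ceiling p = 80, quantity supplied = (80 − 16)/7 = 9.14286.
Willingness to pay at q' = 9.14286: 192 − 7·9.14286 = 127.99998.
Δq = 12.57143 − 9.14286 = 3.42857; wedge = 127.99998 − 80 = 47.99998.
The triangle = ½ × 3.42857 × 47.99998 = £82.29.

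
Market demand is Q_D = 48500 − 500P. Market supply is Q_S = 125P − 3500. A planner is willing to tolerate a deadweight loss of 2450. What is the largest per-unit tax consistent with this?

7

In inverse form: demand P = 97 − 0.002Q, supply P = 28 + 0.008Q.
Competitive equilibrium: 97 − 0.002Q = 28 + 0.008Q → Q* = 6900, P* = 83.2.
A tax t gives ΔQ = t/0.01 and wedge t, so DWL = t²/0.02.
t²/0.02 = 2450 → t² = 49 → t = 7.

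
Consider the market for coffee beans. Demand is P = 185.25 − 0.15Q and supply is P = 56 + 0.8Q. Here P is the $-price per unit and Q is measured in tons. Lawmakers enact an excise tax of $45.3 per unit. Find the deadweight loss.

$1080.05

Competitive equilibrium: 185.25 − 0.15Q = 56 + 0.8Q → Q* = 136.0526, P* = 164.8421.
With the tax, the buyer price exceeds the seller price by 45.3: (185.25 − 0.15Q) − (56 + 0.8Q) = 45.3 → Q' = 88.3684.
ΔQ = 136.0526 − 88.3684 = 47.6842; the wedge equals the tax, 45.3.
The triangle = ½ × 47.6842 × 45.3 = $1080.05.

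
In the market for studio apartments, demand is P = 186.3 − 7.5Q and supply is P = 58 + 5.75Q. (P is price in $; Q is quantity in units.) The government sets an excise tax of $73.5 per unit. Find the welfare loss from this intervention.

Competitive equilibrium: 186.3 − 7.5Q = 58 + 5.75Q → Q* = 9.683, P* = 113.6774.
With the tax, the buyer price exceeds the seller price by 73.5: (186.3 − 7.5Q) − (58 + 5.75Q) = 73.5 → Q' = 4.1358.
ΔQ = 9.683 − 4.1358 = 5.5472; the wedge equals the tax, 73.5.
The triangle = ½ × 5.5472 × 73.5 = $203.86.

$203.86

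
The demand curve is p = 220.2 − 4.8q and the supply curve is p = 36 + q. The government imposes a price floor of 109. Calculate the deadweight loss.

214.08

Competitive equilibrium: 220.2 − 4.8q = 36 + q → q* = 31.7586, p* = 67.7586.
At the floor p = 109, quantity demanded = (220.2 − 109)/4.8 = 23.1667.
Sellers' marginal cost at q' = 23.1667: 36 + 1·23.1667 = 59.1667.
Δq = 31.7586 − 23.1667 = 8.5919; wedge = 109 − 59.1667 = 49.8333.
Deadweight loss = ½ × 8.5919 × 49.8333 = 214.08.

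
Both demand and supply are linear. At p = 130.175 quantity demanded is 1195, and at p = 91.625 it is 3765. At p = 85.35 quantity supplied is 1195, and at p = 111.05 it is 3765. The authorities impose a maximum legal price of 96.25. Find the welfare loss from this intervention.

6177.61

Demand slope = (91.625 − 130.175)/(3765 − 1195) = −0.015, so p = 148.1 − 0.015q.
Supply slope = (111.05 − 85.35)/(3765 − 1195) = 0.01, so p = 73.4 + 0.01q.
Competitive equilibrium: 148.1 − 0.015q = 73.4 + 0.01q → q* = 2988, p* = 103.28.
At the ceiling p = 96.25, quantity supplied = (96.25 − 73.4)/0.01 = 2285.
Willingness to pay at q' = 2285: 148.1 − 0.015·2285 = 113.825.
Δq = 2988 − 2285 = 703; wedge = 113.825 − 96.25 = 17.575.
Deadweight loss = ½ × 703 × 17.575 = 6177.61.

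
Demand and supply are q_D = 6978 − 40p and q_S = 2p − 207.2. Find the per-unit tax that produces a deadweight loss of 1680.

42

In inverse form: demand p = 174.45 − 0.025q, supply p = 103.6 + 0.5q.
Competitive equilibrium: 174.45 − 0.025q = 103.6 + 0.5q → q* = 134.9524, p* = 171.0762.
A tax t gives Δq = t/0.525 and wedge t, so DWL = t²/1.05.
t²/1.05 = 1680 → t² = 1764 → t = 42.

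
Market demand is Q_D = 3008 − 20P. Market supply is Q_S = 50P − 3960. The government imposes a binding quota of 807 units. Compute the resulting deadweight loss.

1545.60

In inverse form: demand P = 150.4 − 0.05Q, supply P = 79.2 + 0.02Q.
Competitive equilibrium: 150.4 − 0.05Q = 79.2 + 0.02Q → Q* = 1017.1429, P* = 99.5429.
At Q = 807: demand price = 150.4 − 0.05·807 = 110.05; supply price = 79.2 + 0.02·807 = 95.34.
ΔQ = 1017.1429 − 807 = 210.1429; wedge = 110.05 − 95.34 = 14.71.
Welfare loss = ½ × 210.1429 × 14.71 = 1545.60.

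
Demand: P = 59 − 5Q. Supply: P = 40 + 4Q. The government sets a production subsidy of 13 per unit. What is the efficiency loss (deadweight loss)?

Competitive equilibrium: 59 − 5Q = 40 + 4Q → Q* = 2.1111, P* = 48.4444.
The subsidy lowers effective supply by 13: P = 27 + 4Q.
New quantity: 59 − 5Q = 27 + 4Q → Q' = 3.5556.
Overproduction ΔQ = 3.5556 − 2.1111 = 1.4445; wedge = subsidy = 13.
Deadweight loss = ½ × 1.4445 × 13 = 9.39.

9.39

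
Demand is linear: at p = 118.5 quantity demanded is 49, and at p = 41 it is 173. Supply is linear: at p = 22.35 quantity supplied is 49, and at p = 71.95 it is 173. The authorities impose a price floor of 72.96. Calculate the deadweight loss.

Demand slope = (41 − 118.5)/(173 − 49) = −0.625, so p = 149.125 − 0.625q.
Supply slope = (71.95 − 22.35)/(173 − 49) = 0.4, so p = 2.75 + 0.4q.
Competitive equilibrium: 149.125 − 0.625q = 2.75 + 0.4q → q* = 142.8049, p* = 59.872.
At the floor p = 72.96, quantity demanded = (149.125 − 72.96)/0.625 = 121.864.
Sellers' marginal cost at q' = 121.864: 2.75 + 0.4·121.864 = 51.4956.
Δq = 142.8049 − 121.864 = 20.9409; wedge = 72.96 − 51.4956 = 21.4644.
The triangle = ½ × 20.9409 × 21.4644 = 224.74.

224.74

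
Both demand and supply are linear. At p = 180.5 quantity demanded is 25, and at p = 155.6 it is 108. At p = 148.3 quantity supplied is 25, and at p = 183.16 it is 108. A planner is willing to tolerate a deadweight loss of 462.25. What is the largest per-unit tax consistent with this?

25.8

Demand slope = (155.6 − 180.5)/(108 − 25) = −0.3, so p = 188 − 0.3q.
Supply slope = (183.16 − 148.3)/(108 − 25) = 0.42, so p = 137.8 + 0.42q.
Competitive equilibrium: 188 − 0.3q = 137.8 + 0.42q → q* = 69.7222, p* = 167.0833.
A tax t gives Δq = t/0.72 and wedge t, so DWL = t²/1.44.
t²/1.44 = 462.25 → t² = 665.64 → t = 25.8.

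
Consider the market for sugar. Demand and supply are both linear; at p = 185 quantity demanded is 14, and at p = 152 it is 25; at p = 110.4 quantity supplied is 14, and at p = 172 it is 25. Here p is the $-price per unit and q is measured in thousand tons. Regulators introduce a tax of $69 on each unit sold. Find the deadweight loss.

Demand slope = (152 − 185)/(25 − 14) = −3, so p = 227 − 3q.
Supply slope = (172 − 110.4)/(25 − 14) = 5.6, so p = 32 + 5.6q.
Competitive equilibrium: 227 − 3q = 32 + 5.6q → q* = 22.6744, p* = 158.9767.
With the tax, the buyer price exceeds the seller price by 69: (227 − 3q) − (32 + 5.6q) = 69 → q' = 14.6512.
Δq = 22.6744 − 14.6512 = 8.0232; the wedge equals the tax, 69.
Welfare loss = ½ × 8.0232 × 69 = $276.80 thousand.

$276.80 thousand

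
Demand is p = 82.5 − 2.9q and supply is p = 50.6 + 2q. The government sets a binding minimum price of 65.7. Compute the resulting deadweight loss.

Competitive equilibrium: 82.5 − 2.9q = 50.6 + 2q → q* = 6.5102, p* = 63.6204.
At the floor p = 65.7, quantity demanded = (82.5 − 65.7)/2.9 = 5.7931.
Sellers' marginal cost at q' = 5.7931: 50.6 + 2·5.7931 = 62.1862.
Δq = 6.5102 − 5.7931 = 0.7171; wedge = 65.7 − 62.1862 = 3.5138.
The triangle = ½ × 0.7171 × 3.5138 = 1.26.

1.26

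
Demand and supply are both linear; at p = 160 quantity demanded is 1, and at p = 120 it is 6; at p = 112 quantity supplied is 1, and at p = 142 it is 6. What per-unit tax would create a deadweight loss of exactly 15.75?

Demand slope = (120 − 160)/(6 − 1) = −8, so p = 168 − 8q.
Supply slope = (142 − 112)/(6 − 1) = 6, so p = 106 + 6q.
Competitive equilibrium: 168 − 8q = 106 + 6q → q* = 4.4286, p* = 132.5714.
A tax t gives Δq = t/14 and wedge t, so DWL = t²/28.
t²/28 = 15.75 → t² = 441 → t = 21.

21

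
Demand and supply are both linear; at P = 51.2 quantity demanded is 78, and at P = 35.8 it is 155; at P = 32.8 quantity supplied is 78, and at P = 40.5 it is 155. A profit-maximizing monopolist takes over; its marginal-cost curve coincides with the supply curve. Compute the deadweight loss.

465.93

Demand slope = (35.8 − 51.2)/(155 − 78) = −0.2, so P = 66.8 − 0.2Q.
Supply slope = (40.5 − 32.8)/(155 − 78) = 0.1, so P = 25 + 0.1Q.
Competitive equilibrium: 66.8 − 0.2Q = 25 + 0.1Q → Q* = 139.3333, P* = 38.9333.
Marginal revenue: MR = 66.8 − 0.4Q. Set MR = MC: 66.8 − 0.4Q = 25 + 0.1Q → Q_m = 83.6.
Price P_m = 66.8 − 0.2·83.6 = 50.08; MC(Q_m) = 25 + 0.1·83.6 = 33.36.
Competitive Q* = 139.3333, so ΔQ = 55.7333; wedge = 50.08 − 33.36 = 16.72.
The triangle = ½ × 55.7333 × 16.72 = 465.93.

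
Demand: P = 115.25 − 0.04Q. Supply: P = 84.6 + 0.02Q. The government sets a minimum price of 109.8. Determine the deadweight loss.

Competitive equilibrium: 115.25 − 0.04Q = 84.6 + 0.02Q → Q* = 510.8333, P* = 94.8167.
At the floor P = 109.8, quantity demanded = (115.25 − 109.8)/0.04 = 136.25.
Sellers' marginal cost at Q' = 136.25: 84.6 + 0.02·136.25 = 87.325.
ΔQ = 510.8333 − 136.25 = 374.5833; wedge = 109.8 − 87.325 = 22.475.
Welfare loss = ½ × 374.5833 × 22.475 = 4209.38.

4209.38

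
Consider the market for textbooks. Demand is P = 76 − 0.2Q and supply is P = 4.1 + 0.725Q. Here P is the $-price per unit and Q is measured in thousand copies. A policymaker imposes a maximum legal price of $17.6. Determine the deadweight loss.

$1615.92 thousand

Competitive equilibrium: 76 − 0.2Q = 4.1 + 0.725Q → Q* = 77.7297, P* = 60.4541.
At the ceiling P = 17.6, quantity supplied = (17.6 − 4.1)/0.725 = 18.6207.
Willingness to pay at Q' = 18.6207: 76 − 0.2·18.6207 = 72.2759.
ΔQ = 77.7297 − 18.6207 = 59.109; wedge = 72.2759 − 17.6 = 54.6759.
Deadweight loss = ½ × 59.109 × 54.6759 = $1615.92 thousand.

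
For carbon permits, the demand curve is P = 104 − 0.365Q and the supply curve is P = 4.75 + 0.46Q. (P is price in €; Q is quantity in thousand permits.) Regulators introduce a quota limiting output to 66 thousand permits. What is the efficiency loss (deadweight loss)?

€1216.39 thousand

Competitive equilibrium: 104 − 0.365Q = 4.75 + 0.46Q → Q* = 120.303, P* = 60.0894.
At Q = 66: demand price = 104 − 0.365·66 = 79.91; supply price = 4.75 + 0.46·66 = 35.11.
ΔQ = 120.303 − 66 = 54.303; wedge = 79.91 − 35.11 = 44.8.
Welfare loss = ½ × 54.303 × 44.8 = €1216.39 thousand.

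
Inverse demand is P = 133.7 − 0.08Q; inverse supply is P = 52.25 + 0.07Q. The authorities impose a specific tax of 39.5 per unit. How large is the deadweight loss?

5200.83

Competitive equilibrium: 133.7 − 0.08Q = 52.25 + 0.07Q → Q* = 543, P* = 90.26.
With the tax, the buyer price exceeds the seller price by 39.5: (133.7 − 0.08Q) − (52.25 + 0.07Q) = 39.5 → Q' = 279.6667.
ΔQ = 543 − 279.6667 = 263.3333; the wedge equals the tax, 39.5.
The triangle = ½ × 263.3333 × 39.5 = 5200.83.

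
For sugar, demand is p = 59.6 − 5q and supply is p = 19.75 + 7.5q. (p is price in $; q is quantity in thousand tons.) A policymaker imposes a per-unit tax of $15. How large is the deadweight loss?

Competitive equilibrium: 59.6 − 5q = 19.75 + 7.5q → q* = 3.188, p* = 43.66.
With the tax, the buyer price exceeds the seller price by 15: (59.6 − 5q) − (19.75 + 7.5q) = 15 → q' = 1.988.
Δq = 3.188 − 1.988 = 1.2; the wedge equals the tax, 15.
DWL = ½ × 1.2 × 15 = $9 thousand.

$9 thousand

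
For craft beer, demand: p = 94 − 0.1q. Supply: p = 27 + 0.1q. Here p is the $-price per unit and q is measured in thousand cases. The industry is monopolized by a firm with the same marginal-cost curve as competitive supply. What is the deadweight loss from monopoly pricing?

$1246.94 thousand

Competitive equilibrium: 94 − 0.1q = 27 + 0.1q → q* = 335, p* = 60.5.
Marginal revenue: MR = 94 − 0.2q. Set MR = MC: 94 − 0.2q = 27 + 0.1q → q_m = 223.33333.
Price p_m = 94 − 0.1·223.33333 = 71.66667; MC(q_m) = 27 + 0.1·223.33333 = 49.33333.
Competitive q* = 335, so Δq = 111.66667; wedge = 71.66667 − 49.33333 = 22.33334.
Welfare loss = ½ × 111.66667 × 22.33334 = $1246.94 thousand.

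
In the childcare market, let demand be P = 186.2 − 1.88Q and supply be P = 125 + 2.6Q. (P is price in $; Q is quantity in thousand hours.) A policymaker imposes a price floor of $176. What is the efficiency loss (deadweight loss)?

Competitive equilibrium: 186.2 − 1.88Q = 125 + 2.6Q → Q* = 13.6607, P* = 160.5179.
At the floor P = 176, quantity demanded = (186.2 − 176)/1.88 = 5.4255.
Sellers' marginal cost at Q' = 5.4255: 125 + 2.6·5.4255 = 139.1063.
ΔQ = 13.6607 − 5.4255 = 8.2352; wedge = 176 − 139.1063 = 36.8937.
DWL = ½ × 8.2352 × 36.8937 = $151.91 thousand.

$151.91 thousand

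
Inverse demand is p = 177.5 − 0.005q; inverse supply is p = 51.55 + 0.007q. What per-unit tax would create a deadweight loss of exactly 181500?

Competitive equilibrium: 177.5 − 0.005q = 51.55 + 0.007q → q* = 10495.8333, p* = 125.0208.
A tax t gives Δq = t/0.012 and wedge t, so DWL = t²/0.024.
t²/0.024 = 181500 → t² = 4356 → t = 66.

66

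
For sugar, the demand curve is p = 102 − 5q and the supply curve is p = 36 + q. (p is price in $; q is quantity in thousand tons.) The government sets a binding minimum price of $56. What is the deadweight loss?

Competitive equilibrium: 102 − 5q = 36 + q → q* = 11, p* = 47.
At the floor p = 56, quantity demanded = (102 − 56)/5 = 9.2.
Sellers' marginal cost at q' = 9.2: 36 + 1·9.2 = 45.2.
Δq = 11 − 9.2 = 1.8; wedge = 56 − 45.2 = 10.8.
The triangle = ½ × 1.8 × 10.8 = $9.72 thousand.

$9.72 thousand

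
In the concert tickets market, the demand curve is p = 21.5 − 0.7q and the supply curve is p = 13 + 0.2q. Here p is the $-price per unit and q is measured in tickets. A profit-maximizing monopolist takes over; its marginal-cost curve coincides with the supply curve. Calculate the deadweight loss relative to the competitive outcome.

Competitive equilibrium: 21.5 − 0.7q = 13 + 0.2q → q* = 9.4444, p* = 14.8889.
Marginal revenue: MR = 21.5 − 1.4q. Set MR = MC: 21.5 − 1.4q = 13 + 0.2q → q_m = 5.3125.
Price p_m = 21.5 − 0.7·5.3125 = 17.7813; MC(q_m) = 13 + 0.2·5.3125 = 14.0625.
Competitive q* = 9.4444, so Δq = 4.1319; wedge = 17.7813 − 14.0625 = 3.7188.
Welfare loss = ½ × 4.1319 × 3.7188 = $7.68.

$7.68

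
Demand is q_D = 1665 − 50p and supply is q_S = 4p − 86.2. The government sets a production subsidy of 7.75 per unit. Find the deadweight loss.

111.23

In inverse form: demand p = 33.3 − 0.02q, supply p = 21.55 + 0.25q.
Competitive equilibrium: 33.3 − 0.02q = 21.55 + 0.25q → q* = 43.5185, p* = 32.4296.
The subsidy lowers effective supply by 7.75: p = 13.8 + 0.25q.
New quantity: 33.3 − 0.02q = 13.8 + 0.25q → q' = 72.2222.
Overproduction Δq = 72.2222 − 43.5185 = 28.7037; wedge = subsidy = 7.75.
DWL = ½ × 28.7037 × 7.75 = 111.23.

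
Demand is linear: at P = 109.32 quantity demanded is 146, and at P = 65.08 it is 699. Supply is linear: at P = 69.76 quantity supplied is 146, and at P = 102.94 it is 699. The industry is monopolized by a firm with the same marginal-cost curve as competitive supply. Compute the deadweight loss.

1700.12

Demand slope = (65.08 − 109.32)/(699 − 146) = −0.08, so P = 121 − 0.08Q.
Supply slope = (102.94 − 69.76)/(699 − 146) = 0.06, so P = 61 + 0.06Q.
Competitive equilibrium: 121 − 0.08Q = 61 + 0.06Q → Q* = 428.5714, P* = 86.7143.
Marginal revenue: MR = 121 − 0.16Q. Set MR = MC: 121 − 0.16Q = 61 + 0.06Q → Q_m = 272.7273.
Price P_m = 121 − 0.08·272.7273 = 99.1818; MC(Q_m) = 61 + 0.06·272.7273 = 77.3636.
Competitive Q* = 428.5714, so ΔQ = 155.8441; wedge = 99.1818 − 77.3636 = 21.8182.
Deadweight loss = ½ × 155.8441 × 21.8182 = 1700.12.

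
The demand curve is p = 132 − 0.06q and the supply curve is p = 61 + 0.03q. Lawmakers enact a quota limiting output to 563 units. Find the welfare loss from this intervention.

2296.16

Competitive equilibrium: 132 − 0.06q = 61 + 0.03q → q* = 788.8889, p* = 84.6667.
At q = 563: demand price = 132 − 0.06·563 = 98.22; supply price = 61 + 0.03·563 = 77.89.
Δq = 788.8889 − 563 = 225.8889; wedge = 98.22 − 77.89 = 20.33.
The triangle = ½ × 225.8889 × 20.33 = 2296.16.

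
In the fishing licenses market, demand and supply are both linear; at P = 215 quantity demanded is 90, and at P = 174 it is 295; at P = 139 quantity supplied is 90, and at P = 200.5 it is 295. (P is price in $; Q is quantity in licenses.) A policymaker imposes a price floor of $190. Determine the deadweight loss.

Demand slope = (174 − 215)/(295 − 90) = −0.2, so P = 233 − 0.2Q.
Supply slope = (200.5 − 139)/(295 − 90) = 0.3, so P = 112 + 0.3Q.
Competitive equilibrium: 233 − 0.2Q = 112 + 0.3Q → Q* = 242, P* = 184.6.
At the floor P = 190, quantity demanded = (233 − 190)/0.2 = 215.
Sellers' marginal cost at Q' = 215: 112 + 0.3·215 = 176.5.
ΔQ = 242 − 215 = 27; wedge = 190 − 176.5 = 13.5.
Welfare loss = ½ × 27 × 13.5 = $182.25.

$182.25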